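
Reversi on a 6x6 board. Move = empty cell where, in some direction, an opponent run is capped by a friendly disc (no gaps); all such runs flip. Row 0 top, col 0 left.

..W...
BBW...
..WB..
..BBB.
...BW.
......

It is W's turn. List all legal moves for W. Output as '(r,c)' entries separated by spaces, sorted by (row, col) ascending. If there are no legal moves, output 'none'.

Answer: (0,0) (2,0) (2,4) (4,2) (4,5)

Derivation:
(0,0): flips 1 -> legal
(0,1): no bracket -> illegal
(1,3): no bracket -> illegal
(1,4): no bracket -> illegal
(2,0): flips 1 -> legal
(2,1): no bracket -> illegal
(2,4): flips 2 -> legal
(2,5): no bracket -> illegal
(3,1): no bracket -> illegal
(3,5): no bracket -> illegal
(4,1): no bracket -> illegal
(4,2): flips 2 -> legal
(4,5): flips 2 -> legal
(5,2): no bracket -> illegal
(5,3): no bracket -> illegal
(5,4): no bracket -> illegal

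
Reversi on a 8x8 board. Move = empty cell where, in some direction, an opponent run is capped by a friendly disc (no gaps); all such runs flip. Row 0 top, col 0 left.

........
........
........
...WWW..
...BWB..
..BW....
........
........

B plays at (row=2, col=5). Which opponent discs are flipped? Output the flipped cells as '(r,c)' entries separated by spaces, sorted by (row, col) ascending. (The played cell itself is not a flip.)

Dir NW: first cell '.' (not opp) -> no flip
Dir N: first cell '.' (not opp) -> no flip
Dir NE: first cell '.' (not opp) -> no flip
Dir W: first cell '.' (not opp) -> no flip
Dir E: first cell '.' (not opp) -> no flip
Dir SW: opp run (3,4) capped by B -> flip
Dir S: opp run (3,5) capped by B -> flip
Dir SE: first cell '.' (not opp) -> no flip

Answer: (3,4) (3,5)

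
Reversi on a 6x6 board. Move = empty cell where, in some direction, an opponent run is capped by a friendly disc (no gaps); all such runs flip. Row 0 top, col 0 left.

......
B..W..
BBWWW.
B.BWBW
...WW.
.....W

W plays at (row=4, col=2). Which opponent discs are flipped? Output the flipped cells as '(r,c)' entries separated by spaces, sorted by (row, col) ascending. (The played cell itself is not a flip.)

Answer: (3,2)

Derivation:
Dir NW: first cell '.' (not opp) -> no flip
Dir N: opp run (3,2) capped by W -> flip
Dir NE: first cell 'W' (not opp) -> no flip
Dir W: first cell '.' (not opp) -> no flip
Dir E: first cell 'W' (not opp) -> no flip
Dir SW: first cell '.' (not opp) -> no flip
Dir S: first cell '.' (not opp) -> no flip
Dir SE: first cell '.' (not opp) -> no flip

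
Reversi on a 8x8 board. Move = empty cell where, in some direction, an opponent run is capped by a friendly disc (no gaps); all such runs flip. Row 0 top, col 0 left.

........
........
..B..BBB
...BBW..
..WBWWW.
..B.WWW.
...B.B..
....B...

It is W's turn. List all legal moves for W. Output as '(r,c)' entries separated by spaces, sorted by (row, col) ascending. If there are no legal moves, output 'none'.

Answer: (1,1) (1,5) (1,7) (2,3) (2,4) (3,2) (6,2) (7,2) (7,5) (7,6)

Derivation:
(1,1): flips 2 -> legal
(1,2): no bracket -> illegal
(1,3): no bracket -> illegal
(1,4): no bracket -> illegal
(1,5): flips 1 -> legal
(1,6): no bracket -> illegal
(1,7): flips 1 -> legal
(2,1): no bracket -> illegal
(2,3): flips 1 -> legal
(2,4): flips 2 -> legal
(3,1): no bracket -> illegal
(3,2): flips 3 -> legal
(3,6): no bracket -> illegal
(3,7): no bracket -> illegal
(4,1): no bracket -> illegal
(5,1): no bracket -> illegal
(5,3): no bracket -> illegal
(6,1): no bracket -> illegal
(6,2): flips 1 -> legal
(6,4): no bracket -> illegal
(6,6): no bracket -> illegal
(7,2): flips 1 -> legal
(7,3): no bracket -> illegal
(7,5): flips 1 -> legal
(7,6): flips 1 -> legal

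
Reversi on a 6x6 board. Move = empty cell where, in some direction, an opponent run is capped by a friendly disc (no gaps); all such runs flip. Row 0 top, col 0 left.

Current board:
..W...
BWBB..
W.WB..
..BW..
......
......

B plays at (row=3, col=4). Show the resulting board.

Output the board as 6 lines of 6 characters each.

Place B at (3,4); scan 8 dirs for brackets.
Dir NW: first cell 'B' (not opp) -> no flip
Dir N: first cell '.' (not opp) -> no flip
Dir NE: first cell '.' (not opp) -> no flip
Dir W: opp run (3,3) capped by B -> flip
Dir E: first cell '.' (not opp) -> no flip
Dir SW: first cell '.' (not opp) -> no flip
Dir S: first cell '.' (not opp) -> no flip
Dir SE: first cell '.' (not opp) -> no flip
All flips: (3,3)

Answer: ..W...
BWBB..
W.WB..
..BBB.
......
......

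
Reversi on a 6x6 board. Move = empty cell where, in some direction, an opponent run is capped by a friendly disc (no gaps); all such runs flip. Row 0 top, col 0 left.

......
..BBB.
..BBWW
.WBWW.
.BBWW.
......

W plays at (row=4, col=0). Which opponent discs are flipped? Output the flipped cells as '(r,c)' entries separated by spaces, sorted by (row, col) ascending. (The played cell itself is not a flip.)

Answer: (4,1) (4,2)

Derivation:
Dir NW: edge -> no flip
Dir N: first cell '.' (not opp) -> no flip
Dir NE: first cell 'W' (not opp) -> no flip
Dir W: edge -> no flip
Dir E: opp run (4,1) (4,2) capped by W -> flip
Dir SW: edge -> no flip
Dir S: first cell '.' (not opp) -> no flip
Dir SE: first cell '.' (not opp) -> no flip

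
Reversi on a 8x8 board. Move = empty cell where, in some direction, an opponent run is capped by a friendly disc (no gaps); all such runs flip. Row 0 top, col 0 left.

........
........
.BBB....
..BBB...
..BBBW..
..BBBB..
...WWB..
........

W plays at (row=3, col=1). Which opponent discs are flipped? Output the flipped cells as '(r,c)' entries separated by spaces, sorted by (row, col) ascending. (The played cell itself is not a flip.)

Dir NW: first cell '.' (not opp) -> no flip
Dir N: opp run (2,1), next='.' -> no flip
Dir NE: opp run (2,2), next='.' -> no flip
Dir W: first cell '.' (not opp) -> no flip
Dir E: opp run (3,2) (3,3) (3,4), next='.' -> no flip
Dir SW: first cell '.' (not opp) -> no flip
Dir S: first cell '.' (not opp) -> no flip
Dir SE: opp run (4,2) (5,3) capped by W -> flip

Answer: (4,2) (5,3)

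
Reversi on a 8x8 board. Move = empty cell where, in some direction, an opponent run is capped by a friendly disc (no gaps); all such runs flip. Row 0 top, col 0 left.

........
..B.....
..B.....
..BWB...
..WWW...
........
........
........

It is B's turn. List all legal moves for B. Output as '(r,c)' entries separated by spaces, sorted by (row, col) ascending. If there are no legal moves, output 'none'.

Answer: (5,2) (5,4) (5,5)

Derivation:
(2,3): no bracket -> illegal
(2,4): no bracket -> illegal
(3,1): no bracket -> illegal
(3,5): no bracket -> illegal
(4,1): no bracket -> illegal
(4,5): no bracket -> illegal
(5,1): no bracket -> illegal
(5,2): flips 2 -> legal
(5,3): no bracket -> illegal
(5,4): flips 2 -> legal
(5,5): flips 2 -> legal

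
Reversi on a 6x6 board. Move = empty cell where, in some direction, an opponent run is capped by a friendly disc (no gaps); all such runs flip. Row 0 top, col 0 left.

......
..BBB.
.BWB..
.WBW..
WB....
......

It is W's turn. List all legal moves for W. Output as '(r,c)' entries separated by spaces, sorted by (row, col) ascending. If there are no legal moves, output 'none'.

Answer: (0,2) (0,3) (0,4) (1,1) (2,0) (2,4) (4,2) (5,1)

Derivation:
(0,1): no bracket -> illegal
(0,2): flips 1 -> legal
(0,3): flips 2 -> legal
(0,4): flips 1 -> legal
(0,5): no bracket -> illegal
(1,0): no bracket -> illegal
(1,1): flips 1 -> legal
(1,5): no bracket -> illegal
(2,0): flips 1 -> legal
(2,4): flips 1 -> legal
(2,5): no bracket -> illegal
(3,0): no bracket -> illegal
(3,4): no bracket -> illegal
(4,2): flips 2 -> legal
(4,3): no bracket -> illegal
(5,0): no bracket -> illegal
(5,1): flips 1 -> legal
(5,2): no bracket -> illegal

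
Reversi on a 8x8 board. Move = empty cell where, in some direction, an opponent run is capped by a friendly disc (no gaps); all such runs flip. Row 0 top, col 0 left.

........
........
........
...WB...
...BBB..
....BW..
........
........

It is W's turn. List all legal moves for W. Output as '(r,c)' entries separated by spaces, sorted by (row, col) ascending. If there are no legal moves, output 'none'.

Answer: (3,5) (5,3)

Derivation:
(2,3): no bracket -> illegal
(2,4): no bracket -> illegal
(2,5): no bracket -> illegal
(3,2): no bracket -> illegal
(3,5): flips 2 -> legal
(3,6): no bracket -> illegal
(4,2): no bracket -> illegal
(4,6): no bracket -> illegal
(5,2): no bracket -> illegal
(5,3): flips 2 -> legal
(5,6): no bracket -> illegal
(6,3): no bracket -> illegal
(6,4): no bracket -> illegal
(6,5): no bracket -> illegal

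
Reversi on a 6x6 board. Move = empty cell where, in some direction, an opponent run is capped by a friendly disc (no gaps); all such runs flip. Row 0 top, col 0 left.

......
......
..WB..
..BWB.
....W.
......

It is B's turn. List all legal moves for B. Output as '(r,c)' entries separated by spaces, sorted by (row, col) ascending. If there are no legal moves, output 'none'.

(1,1): no bracket -> illegal
(1,2): flips 1 -> legal
(1,3): no bracket -> illegal
(2,1): flips 1 -> legal
(2,4): no bracket -> illegal
(3,1): no bracket -> illegal
(3,5): no bracket -> illegal
(4,2): no bracket -> illegal
(4,3): flips 1 -> legal
(4,5): no bracket -> illegal
(5,3): no bracket -> illegal
(5,4): flips 1 -> legal
(5,5): no bracket -> illegal

Answer: (1,2) (2,1) (4,3) (5,4)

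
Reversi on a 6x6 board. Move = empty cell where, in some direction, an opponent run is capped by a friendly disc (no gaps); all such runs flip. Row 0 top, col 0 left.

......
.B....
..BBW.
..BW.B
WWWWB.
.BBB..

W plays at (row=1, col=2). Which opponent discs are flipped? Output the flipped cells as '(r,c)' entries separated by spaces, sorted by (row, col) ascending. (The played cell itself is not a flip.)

Answer: (2,2) (3,2)

Derivation:
Dir NW: first cell '.' (not opp) -> no flip
Dir N: first cell '.' (not opp) -> no flip
Dir NE: first cell '.' (not opp) -> no flip
Dir W: opp run (1,1), next='.' -> no flip
Dir E: first cell '.' (not opp) -> no flip
Dir SW: first cell '.' (not opp) -> no flip
Dir S: opp run (2,2) (3,2) capped by W -> flip
Dir SE: opp run (2,3), next='.' -> no flip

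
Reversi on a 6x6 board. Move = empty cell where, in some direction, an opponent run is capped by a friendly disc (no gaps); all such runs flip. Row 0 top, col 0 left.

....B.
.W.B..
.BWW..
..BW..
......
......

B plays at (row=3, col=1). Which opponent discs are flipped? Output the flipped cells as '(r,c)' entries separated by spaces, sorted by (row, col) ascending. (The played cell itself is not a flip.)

Answer: (2,2)

Derivation:
Dir NW: first cell '.' (not opp) -> no flip
Dir N: first cell 'B' (not opp) -> no flip
Dir NE: opp run (2,2) capped by B -> flip
Dir W: first cell '.' (not opp) -> no flip
Dir E: first cell 'B' (not opp) -> no flip
Dir SW: first cell '.' (not opp) -> no flip
Dir S: first cell '.' (not opp) -> no flip
Dir SE: first cell '.' (not opp) -> no flip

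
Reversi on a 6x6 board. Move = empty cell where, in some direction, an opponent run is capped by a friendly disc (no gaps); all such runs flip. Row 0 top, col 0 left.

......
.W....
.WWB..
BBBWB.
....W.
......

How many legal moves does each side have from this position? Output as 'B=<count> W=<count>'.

-- B to move --
(0,0): no bracket -> illegal
(0,1): flips 2 -> legal
(0,2): no bracket -> illegal
(1,0): flips 1 -> legal
(1,2): flips 2 -> legal
(1,3): flips 1 -> legal
(2,0): flips 2 -> legal
(2,4): no bracket -> illegal
(3,5): no bracket -> illegal
(4,2): no bracket -> illegal
(4,3): flips 1 -> legal
(4,5): no bracket -> illegal
(5,3): no bracket -> illegal
(5,4): flips 1 -> legal
(5,5): no bracket -> illegal
B mobility = 7
-- W to move --
(1,2): no bracket -> illegal
(1,3): flips 1 -> legal
(1,4): no bracket -> illegal
(2,0): no bracket -> illegal
(2,4): flips 2 -> legal
(2,5): no bracket -> illegal
(3,5): flips 1 -> legal
(4,0): flips 1 -> legal
(4,1): flips 1 -> legal
(4,2): flips 1 -> legal
(4,3): flips 1 -> legal
(4,5): no bracket -> illegal
W mobility = 7

Answer: B=7 W=7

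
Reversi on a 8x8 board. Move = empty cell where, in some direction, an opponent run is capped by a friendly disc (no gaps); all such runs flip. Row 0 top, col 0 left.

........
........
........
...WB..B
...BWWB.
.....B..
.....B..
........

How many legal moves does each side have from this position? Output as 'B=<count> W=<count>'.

Answer: B=6 W=8

Derivation:
-- B to move --
(2,2): flips 2 -> legal
(2,3): flips 1 -> legal
(2,4): no bracket -> illegal
(3,2): flips 1 -> legal
(3,5): flips 1 -> legal
(3,6): no bracket -> illegal
(4,2): no bracket -> illegal
(5,3): no bracket -> illegal
(5,4): flips 1 -> legal
(5,6): flips 1 -> legal
B mobility = 6
-- W to move --
(2,3): flips 1 -> legal
(2,4): flips 1 -> legal
(2,5): no bracket -> illegal
(2,6): no bracket -> illegal
(2,7): no bracket -> illegal
(3,2): no bracket -> illegal
(3,5): flips 1 -> legal
(3,6): no bracket -> illegal
(4,2): flips 1 -> legal
(4,7): flips 1 -> legal
(5,2): no bracket -> illegal
(5,3): flips 1 -> legal
(5,4): no bracket -> illegal
(5,6): no bracket -> illegal
(5,7): no bracket -> illegal
(6,4): no bracket -> illegal
(6,6): flips 1 -> legal
(7,4): no bracket -> illegal
(7,5): flips 2 -> legal
(7,6): no bracket -> illegal
W mobility = 8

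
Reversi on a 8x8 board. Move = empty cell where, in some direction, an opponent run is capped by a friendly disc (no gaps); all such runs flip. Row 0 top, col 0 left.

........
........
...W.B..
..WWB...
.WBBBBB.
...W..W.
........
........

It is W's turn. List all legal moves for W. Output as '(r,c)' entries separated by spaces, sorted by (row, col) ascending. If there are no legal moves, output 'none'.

(1,4): no bracket -> illegal
(1,5): no bracket -> illegal
(1,6): no bracket -> illegal
(2,4): no bracket -> illegal
(2,6): no bracket -> illegal
(3,1): flips 1 -> legal
(3,5): flips 2 -> legal
(3,6): flips 1 -> legal
(3,7): no bracket -> illegal
(4,7): flips 5 -> legal
(5,1): flips 1 -> legal
(5,2): flips 1 -> legal
(5,4): flips 1 -> legal
(5,5): flips 1 -> legal
(5,7): no bracket -> illegal

Answer: (3,1) (3,5) (3,6) (4,7) (5,1) (5,2) (5,4) (5,5)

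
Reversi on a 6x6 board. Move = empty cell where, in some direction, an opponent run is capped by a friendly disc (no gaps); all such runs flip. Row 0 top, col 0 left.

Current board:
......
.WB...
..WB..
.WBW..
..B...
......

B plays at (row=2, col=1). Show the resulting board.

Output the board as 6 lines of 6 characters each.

Place B at (2,1); scan 8 dirs for brackets.
Dir NW: first cell '.' (not opp) -> no flip
Dir N: opp run (1,1), next='.' -> no flip
Dir NE: first cell 'B' (not opp) -> no flip
Dir W: first cell '.' (not opp) -> no flip
Dir E: opp run (2,2) capped by B -> flip
Dir SW: first cell '.' (not opp) -> no flip
Dir S: opp run (3,1), next='.' -> no flip
Dir SE: first cell 'B' (not opp) -> no flip
All flips: (2,2)

Answer: ......
.WB...
.BBB..
.WBW..
..B...
......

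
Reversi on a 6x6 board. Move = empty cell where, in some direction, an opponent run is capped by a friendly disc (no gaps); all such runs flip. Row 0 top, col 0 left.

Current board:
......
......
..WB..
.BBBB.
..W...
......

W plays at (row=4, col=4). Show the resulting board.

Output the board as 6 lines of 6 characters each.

Place W at (4,4); scan 8 dirs for brackets.
Dir NW: opp run (3,3) capped by W -> flip
Dir N: opp run (3,4), next='.' -> no flip
Dir NE: first cell '.' (not opp) -> no flip
Dir W: first cell '.' (not opp) -> no flip
Dir E: first cell '.' (not opp) -> no flip
Dir SW: first cell '.' (not opp) -> no flip
Dir S: first cell '.' (not opp) -> no flip
Dir SE: first cell '.' (not opp) -> no flip
All flips: (3,3)

Answer: ......
......
..WB..
.BBWB.
..W.W.
......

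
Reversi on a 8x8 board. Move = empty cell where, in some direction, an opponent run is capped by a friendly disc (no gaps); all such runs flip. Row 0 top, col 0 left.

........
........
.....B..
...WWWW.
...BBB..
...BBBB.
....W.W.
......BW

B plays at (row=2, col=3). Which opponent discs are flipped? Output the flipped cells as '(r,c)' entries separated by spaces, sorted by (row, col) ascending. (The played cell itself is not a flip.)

Dir NW: first cell '.' (not opp) -> no flip
Dir N: first cell '.' (not opp) -> no flip
Dir NE: first cell '.' (not opp) -> no flip
Dir W: first cell '.' (not opp) -> no flip
Dir E: first cell '.' (not opp) -> no flip
Dir SW: first cell '.' (not opp) -> no flip
Dir S: opp run (3,3) capped by B -> flip
Dir SE: opp run (3,4) capped by B -> flip

Answer: (3,3) (3,4)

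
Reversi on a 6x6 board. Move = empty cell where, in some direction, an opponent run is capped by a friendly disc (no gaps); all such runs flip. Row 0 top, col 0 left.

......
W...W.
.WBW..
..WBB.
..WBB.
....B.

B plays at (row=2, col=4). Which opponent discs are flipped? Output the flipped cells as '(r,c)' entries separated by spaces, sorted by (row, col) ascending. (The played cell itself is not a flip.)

Dir NW: first cell '.' (not opp) -> no flip
Dir N: opp run (1,4), next='.' -> no flip
Dir NE: first cell '.' (not opp) -> no flip
Dir W: opp run (2,3) capped by B -> flip
Dir E: first cell '.' (not opp) -> no flip
Dir SW: first cell 'B' (not opp) -> no flip
Dir S: first cell 'B' (not opp) -> no flip
Dir SE: first cell '.' (not opp) -> no flip

Answer: (2,3)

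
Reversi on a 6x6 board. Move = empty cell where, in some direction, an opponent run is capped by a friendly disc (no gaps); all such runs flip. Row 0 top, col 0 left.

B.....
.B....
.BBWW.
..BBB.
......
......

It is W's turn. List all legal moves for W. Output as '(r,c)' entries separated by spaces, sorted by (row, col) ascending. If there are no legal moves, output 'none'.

(0,1): no bracket -> illegal
(0,2): no bracket -> illegal
(1,0): no bracket -> illegal
(1,2): no bracket -> illegal
(1,3): no bracket -> illegal
(2,0): flips 2 -> legal
(2,5): no bracket -> illegal
(3,0): no bracket -> illegal
(3,1): no bracket -> illegal
(3,5): no bracket -> illegal
(4,1): flips 1 -> legal
(4,2): flips 1 -> legal
(4,3): flips 1 -> legal
(4,4): flips 1 -> legal
(4,5): flips 1 -> legal

Answer: (2,0) (4,1) (4,2) (4,3) (4,4) (4,5)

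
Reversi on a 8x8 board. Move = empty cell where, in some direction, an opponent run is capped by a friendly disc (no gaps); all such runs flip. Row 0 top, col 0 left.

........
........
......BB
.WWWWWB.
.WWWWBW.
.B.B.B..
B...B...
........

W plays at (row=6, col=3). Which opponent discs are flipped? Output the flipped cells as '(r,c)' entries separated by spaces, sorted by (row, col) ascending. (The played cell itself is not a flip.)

Answer: (5,3)

Derivation:
Dir NW: first cell '.' (not opp) -> no flip
Dir N: opp run (5,3) capped by W -> flip
Dir NE: first cell '.' (not opp) -> no flip
Dir W: first cell '.' (not opp) -> no flip
Dir E: opp run (6,4), next='.' -> no flip
Dir SW: first cell '.' (not opp) -> no flip
Dir S: first cell '.' (not opp) -> no flip
Dir SE: first cell '.' (not opp) -> no flip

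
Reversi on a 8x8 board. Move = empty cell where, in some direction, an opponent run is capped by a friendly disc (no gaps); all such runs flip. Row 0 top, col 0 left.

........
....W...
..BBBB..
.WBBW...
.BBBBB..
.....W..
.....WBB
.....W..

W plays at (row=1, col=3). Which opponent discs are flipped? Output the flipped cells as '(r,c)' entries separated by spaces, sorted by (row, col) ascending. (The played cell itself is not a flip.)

Answer: (2,2)

Derivation:
Dir NW: first cell '.' (not opp) -> no flip
Dir N: first cell '.' (not opp) -> no flip
Dir NE: first cell '.' (not opp) -> no flip
Dir W: first cell '.' (not opp) -> no flip
Dir E: first cell 'W' (not opp) -> no flip
Dir SW: opp run (2,2) capped by W -> flip
Dir S: opp run (2,3) (3,3) (4,3), next='.' -> no flip
Dir SE: opp run (2,4), next='.' -> no flip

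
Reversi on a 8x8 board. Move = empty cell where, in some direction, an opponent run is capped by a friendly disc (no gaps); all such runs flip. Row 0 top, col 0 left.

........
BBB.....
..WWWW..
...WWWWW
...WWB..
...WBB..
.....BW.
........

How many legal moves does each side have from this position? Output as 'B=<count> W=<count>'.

-- B to move --
(1,3): no bracket -> illegal
(1,4): flips 3 -> legal
(1,5): flips 2 -> legal
(1,6): no bracket -> illegal
(2,1): no bracket -> illegal
(2,6): no bracket -> illegal
(2,7): flips 1 -> legal
(3,1): no bracket -> illegal
(3,2): flips 2 -> legal
(4,2): flips 2 -> legal
(4,6): no bracket -> illegal
(4,7): no bracket -> illegal
(5,2): flips 1 -> legal
(5,6): no bracket -> illegal
(5,7): no bracket -> illegal
(6,2): no bracket -> illegal
(6,3): no bracket -> illegal
(6,4): no bracket -> illegal
(6,7): flips 1 -> legal
(7,5): no bracket -> illegal
(7,6): no bracket -> illegal
(7,7): flips 1 -> legal
B mobility = 8
-- W to move --
(0,0): flips 1 -> legal
(0,1): flips 1 -> legal
(0,2): flips 1 -> legal
(0,3): no bracket -> illegal
(1,3): no bracket -> illegal
(2,0): no bracket -> illegal
(2,1): no bracket -> illegal
(4,6): flips 1 -> legal
(5,6): flips 3 -> legal
(6,3): flips 2 -> legal
(6,4): flips 2 -> legal
(7,4): no bracket -> illegal
(7,5): flips 3 -> legal
(7,6): flips 2 -> legal
W mobility = 9

Answer: B=8 W=9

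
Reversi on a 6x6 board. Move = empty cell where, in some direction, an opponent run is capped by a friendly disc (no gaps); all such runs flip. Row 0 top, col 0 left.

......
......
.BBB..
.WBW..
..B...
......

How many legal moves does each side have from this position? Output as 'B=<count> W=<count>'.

-- B to move --
(2,0): flips 1 -> legal
(2,4): flips 1 -> legal
(3,0): flips 1 -> legal
(3,4): flips 1 -> legal
(4,0): flips 1 -> legal
(4,1): flips 1 -> legal
(4,3): flips 1 -> legal
(4,4): flips 1 -> legal
B mobility = 8
-- W to move --
(1,0): no bracket -> illegal
(1,1): flips 2 -> legal
(1,2): no bracket -> illegal
(1,3): flips 2 -> legal
(1,4): no bracket -> illegal
(2,0): no bracket -> illegal
(2,4): no bracket -> illegal
(3,0): no bracket -> illegal
(3,4): no bracket -> illegal
(4,1): no bracket -> illegal
(4,3): no bracket -> illegal
(5,1): flips 1 -> legal
(5,2): no bracket -> illegal
(5,3): flips 1 -> legal
W mobility = 4

Answer: B=8 W=4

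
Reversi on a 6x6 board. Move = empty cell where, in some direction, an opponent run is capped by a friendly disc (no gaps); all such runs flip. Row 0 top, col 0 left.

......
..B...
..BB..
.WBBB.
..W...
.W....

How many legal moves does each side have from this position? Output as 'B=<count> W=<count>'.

Answer: B=3 W=4

Derivation:
-- B to move --
(2,0): no bracket -> illegal
(2,1): no bracket -> illegal
(3,0): flips 1 -> legal
(4,0): flips 1 -> legal
(4,1): no bracket -> illegal
(4,3): no bracket -> illegal
(5,0): no bracket -> illegal
(5,2): flips 1 -> legal
(5,3): no bracket -> illegal
B mobility = 3
-- W to move --
(0,1): no bracket -> illegal
(0,2): flips 3 -> legal
(0,3): no bracket -> illegal
(1,1): no bracket -> illegal
(1,3): flips 1 -> legal
(1,4): no bracket -> illegal
(2,1): no bracket -> illegal
(2,4): flips 1 -> legal
(2,5): no bracket -> illegal
(3,5): flips 3 -> legal
(4,1): no bracket -> illegal
(4,3): no bracket -> illegal
(4,4): no bracket -> illegal
(4,5): no bracket -> illegal
W mobility = 4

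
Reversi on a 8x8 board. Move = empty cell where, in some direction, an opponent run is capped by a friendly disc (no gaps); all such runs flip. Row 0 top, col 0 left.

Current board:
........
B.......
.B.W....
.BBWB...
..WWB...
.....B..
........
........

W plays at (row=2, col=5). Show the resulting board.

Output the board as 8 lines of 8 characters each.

Place W at (2,5); scan 8 dirs for brackets.
Dir NW: first cell '.' (not opp) -> no flip
Dir N: first cell '.' (not opp) -> no flip
Dir NE: first cell '.' (not opp) -> no flip
Dir W: first cell '.' (not opp) -> no flip
Dir E: first cell '.' (not opp) -> no flip
Dir SW: opp run (3,4) capped by W -> flip
Dir S: first cell '.' (not opp) -> no flip
Dir SE: first cell '.' (not opp) -> no flip
All flips: (3,4)

Answer: ........
B.......
.B.W.W..
.BBWW...
..WWB...
.....B..
........
........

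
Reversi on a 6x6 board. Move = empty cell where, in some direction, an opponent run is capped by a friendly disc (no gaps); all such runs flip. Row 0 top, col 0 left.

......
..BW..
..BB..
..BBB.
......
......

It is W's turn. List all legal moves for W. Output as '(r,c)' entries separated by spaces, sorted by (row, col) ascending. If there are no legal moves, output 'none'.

Answer: (1,1) (3,1) (4,3)

Derivation:
(0,1): no bracket -> illegal
(0,2): no bracket -> illegal
(0,3): no bracket -> illegal
(1,1): flips 1 -> legal
(1,4): no bracket -> illegal
(2,1): no bracket -> illegal
(2,4): no bracket -> illegal
(2,5): no bracket -> illegal
(3,1): flips 1 -> legal
(3,5): no bracket -> illegal
(4,1): no bracket -> illegal
(4,2): no bracket -> illegal
(4,3): flips 2 -> legal
(4,4): no bracket -> illegal
(4,5): no bracket -> illegal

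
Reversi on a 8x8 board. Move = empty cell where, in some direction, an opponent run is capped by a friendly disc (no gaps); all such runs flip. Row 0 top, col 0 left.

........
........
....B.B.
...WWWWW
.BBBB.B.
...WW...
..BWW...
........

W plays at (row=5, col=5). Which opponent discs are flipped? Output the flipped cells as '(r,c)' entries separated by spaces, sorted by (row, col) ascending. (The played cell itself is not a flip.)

Answer: (4,4) (4,6)

Derivation:
Dir NW: opp run (4,4) capped by W -> flip
Dir N: first cell '.' (not opp) -> no flip
Dir NE: opp run (4,6) capped by W -> flip
Dir W: first cell 'W' (not opp) -> no flip
Dir E: first cell '.' (not opp) -> no flip
Dir SW: first cell 'W' (not opp) -> no flip
Dir S: first cell '.' (not opp) -> no flip
Dir SE: first cell '.' (not opp) -> no flip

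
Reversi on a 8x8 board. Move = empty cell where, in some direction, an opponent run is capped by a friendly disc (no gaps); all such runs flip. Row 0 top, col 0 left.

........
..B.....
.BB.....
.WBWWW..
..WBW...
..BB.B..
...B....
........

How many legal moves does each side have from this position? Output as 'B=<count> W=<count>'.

Answer: B=9 W=8

Derivation:
-- B to move --
(2,0): flips 2 -> legal
(2,3): flips 1 -> legal
(2,4): no bracket -> illegal
(2,5): flips 1 -> legal
(2,6): flips 2 -> legal
(3,0): flips 1 -> legal
(3,6): flips 3 -> legal
(4,0): flips 1 -> legal
(4,1): flips 2 -> legal
(4,5): flips 1 -> legal
(4,6): no bracket -> illegal
(5,1): no bracket -> illegal
(5,4): no bracket -> illegal
B mobility = 9
-- W to move --
(0,1): no bracket -> illegal
(0,2): flips 3 -> legal
(0,3): no bracket -> illegal
(1,0): no bracket -> illegal
(1,1): flips 2 -> legal
(1,3): flips 1 -> legal
(2,0): no bracket -> illegal
(2,3): no bracket -> illegal
(3,0): no bracket -> illegal
(4,1): no bracket -> illegal
(4,5): no bracket -> illegal
(4,6): no bracket -> illegal
(5,1): no bracket -> illegal
(5,4): no bracket -> illegal
(5,6): no bracket -> illegal
(6,1): flips 2 -> legal
(6,2): flips 2 -> legal
(6,4): flips 1 -> legal
(6,5): no bracket -> illegal
(6,6): flips 1 -> legal
(7,2): no bracket -> illegal
(7,3): flips 3 -> legal
(7,4): no bracket -> illegal
W mobility = 8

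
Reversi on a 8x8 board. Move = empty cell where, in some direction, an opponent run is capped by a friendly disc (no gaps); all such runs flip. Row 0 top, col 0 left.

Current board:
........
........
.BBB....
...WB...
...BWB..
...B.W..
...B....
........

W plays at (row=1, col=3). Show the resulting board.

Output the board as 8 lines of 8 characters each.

Answer: ........
...W....
.BBW....
...WB...
...BWB..
...B.W..
...B....
........

Derivation:
Place W at (1,3); scan 8 dirs for brackets.
Dir NW: first cell '.' (not opp) -> no flip
Dir N: first cell '.' (not opp) -> no flip
Dir NE: first cell '.' (not opp) -> no flip
Dir W: first cell '.' (not opp) -> no flip
Dir E: first cell '.' (not opp) -> no flip
Dir SW: opp run (2,2), next='.' -> no flip
Dir S: opp run (2,3) capped by W -> flip
Dir SE: first cell '.' (not opp) -> no flip
All flips: (2,3)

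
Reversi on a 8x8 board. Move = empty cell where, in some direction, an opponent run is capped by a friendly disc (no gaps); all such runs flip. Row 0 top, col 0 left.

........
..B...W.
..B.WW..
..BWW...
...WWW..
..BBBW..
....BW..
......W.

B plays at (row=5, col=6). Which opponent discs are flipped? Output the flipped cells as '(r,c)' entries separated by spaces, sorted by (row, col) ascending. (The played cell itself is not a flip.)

Answer: (5,5)

Derivation:
Dir NW: opp run (4,5) (3,4), next='.' -> no flip
Dir N: first cell '.' (not opp) -> no flip
Dir NE: first cell '.' (not opp) -> no flip
Dir W: opp run (5,5) capped by B -> flip
Dir E: first cell '.' (not opp) -> no flip
Dir SW: opp run (6,5), next='.' -> no flip
Dir S: first cell '.' (not opp) -> no flip
Dir SE: first cell '.' (not opp) -> no flip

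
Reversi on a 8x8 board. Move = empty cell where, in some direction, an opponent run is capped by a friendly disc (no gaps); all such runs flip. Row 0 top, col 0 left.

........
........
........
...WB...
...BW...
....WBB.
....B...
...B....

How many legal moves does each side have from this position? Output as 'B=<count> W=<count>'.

Answer: B=6 W=8

Derivation:
-- B to move --
(2,2): flips 2 -> legal
(2,3): flips 1 -> legal
(2,4): no bracket -> illegal
(3,2): flips 1 -> legal
(3,5): no bracket -> illegal
(4,2): no bracket -> illegal
(4,5): flips 1 -> legal
(5,3): flips 1 -> legal
(6,3): no bracket -> illegal
(6,5): flips 1 -> legal
B mobility = 6
-- W to move --
(2,3): no bracket -> illegal
(2,4): flips 1 -> legal
(2,5): no bracket -> illegal
(3,2): flips 1 -> legal
(3,5): flips 1 -> legal
(4,2): flips 1 -> legal
(4,5): no bracket -> illegal
(4,6): no bracket -> illegal
(4,7): no bracket -> illegal
(5,2): no bracket -> illegal
(5,3): flips 1 -> legal
(5,7): flips 2 -> legal
(6,2): no bracket -> illegal
(6,3): no bracket -> illegal
(6,5): no bracket -> illegal
(6,6): flips 1 -> legal
(6,7): no bracket -> illegal
(7,2): no bracket -> illegal
(7,4): flips 1 -> legal
(7,5): no bracket -> illegal
W mobility = 8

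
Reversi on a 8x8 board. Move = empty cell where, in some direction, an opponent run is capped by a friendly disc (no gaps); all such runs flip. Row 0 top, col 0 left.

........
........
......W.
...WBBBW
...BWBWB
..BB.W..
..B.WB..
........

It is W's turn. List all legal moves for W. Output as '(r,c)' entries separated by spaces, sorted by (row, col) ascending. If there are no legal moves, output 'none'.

(2,3): no bracket -> illegal
(2,4): flips 2 -> legal
(2,5): flips 2 -> legal
(2,7): no bracket -> illegal
(3,2): no bracket -> illegal
(4,1): no bracket -> illegal
(4,2): flips 2 -> legal
(5,1): no bracket -> illegal
(5,4): no bracket -> illegal
(5,6): no bracket -> illegal
(5,7): flips 1 -> legal
(6,1): no bracket -> illegal
(6,3): flips 2 -> legal
(6,6): flips 1 -> legal
(7,1): flips 2 -> legal
(7,2): no bracket -> illegal
(7,3): no bracket -> illegal
(7,4): no bracket -> illegal
(7,5): flips 1 -> legal
(7,6): no bracket -> illegal

Answer: (2,4) (2,5) (4,2) (5,7) (6,3) (6,6) (7,1) (7,5)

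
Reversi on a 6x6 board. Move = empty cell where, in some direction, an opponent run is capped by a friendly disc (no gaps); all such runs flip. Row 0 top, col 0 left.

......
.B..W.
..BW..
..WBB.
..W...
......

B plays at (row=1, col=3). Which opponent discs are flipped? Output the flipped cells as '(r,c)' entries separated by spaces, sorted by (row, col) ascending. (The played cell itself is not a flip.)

Dir NW: first cell '.' (not opp) -> no flip
Dir N: first cell '.' (not opp) -> no flip
Dir NE: first cell '.' (not opp) -> no flip
Dir W: first cell '.' (not opp) -> no flip
Dir E: opp run (1,4), next='.' -> no flip
Dir SW: first cell 'B' (not opp) -> no flip
Dir S: opp run (2,3) capped by B -> flip
Dir SE: first cell '.' (not opp) -> no flip

Answer: (2,3)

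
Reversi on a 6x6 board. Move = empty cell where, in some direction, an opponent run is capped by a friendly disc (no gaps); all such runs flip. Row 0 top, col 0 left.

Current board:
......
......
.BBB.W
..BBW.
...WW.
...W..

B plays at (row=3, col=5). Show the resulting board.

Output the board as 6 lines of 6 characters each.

Answer: ......
......
.BBB.W
..BBBB
...WW.
...W..

Derivation:
Place B at (3,5); scan 8 dirs for brackets.
Dir NW: first cell '.' (not opp) -> no flip
Dir N: opp run (2,5), next='.' -> no flip
Dir NE: edge -> no flip
Dir W: opp run (3,4) capped by B -> flip
Dir E: edge -> no flip
Dir SW: opp run (4,4) (5,3), next=edge -> no flip
Dir S: first cell '.' (not opp) -> no flip
Dir SE: edge -> no flip
All flips: (3,4)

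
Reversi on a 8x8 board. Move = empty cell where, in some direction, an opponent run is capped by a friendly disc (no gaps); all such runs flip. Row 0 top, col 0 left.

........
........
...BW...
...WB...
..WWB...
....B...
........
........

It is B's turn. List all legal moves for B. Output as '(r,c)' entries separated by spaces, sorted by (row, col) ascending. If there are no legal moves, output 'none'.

(1,3): no bracket -> illegal
(1,4): flips 1 -> legal
(1,5): no bracket -> illegal
(2,2): flips 1 -> legal
(2,5): flips 1 -> legal
(3,1): no bracket -> illegal
(3,2): flips 2 -> legal
(3,5): no bracket -> illegal
(4,1): flips 2 -> legal
(5,1): no bracket -> illegal
(5,2): flips 1 -> legal
(5,3): flips 2 -> legal

Answer: (1,4) (2,2) (2,5) (3,2) (4,1) (5,2) (5,3)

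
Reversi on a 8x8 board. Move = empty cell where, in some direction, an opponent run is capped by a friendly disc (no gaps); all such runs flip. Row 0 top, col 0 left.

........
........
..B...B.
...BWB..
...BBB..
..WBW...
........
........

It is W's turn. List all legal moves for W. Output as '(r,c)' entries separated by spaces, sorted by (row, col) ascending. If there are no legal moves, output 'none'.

Answer: (3,2) (3,6) (5,6)

Derivation:
(1,1): no bracket -> illegal
(1,2): no bracket -> illegal
(1,3): no bracket -> illegal
(1,5): no bracket -> illegal
(1,6): no bracket -> illegal
(1,7): no bracket -> illegal
(2,1): no bracket -> illegal
(2,3): no bracket -> illegal
(2,4): no bracket -> illegal
(2,5): no bracket -> illegal
(2,7): no bracket -> illegal
(3,1): no bracket -> illegal
(3,2): flips 2 -> legal
(3,6): flips 2 -> legal
(3,7): no bracket -> illegal
(4,2): no bracket -> illegal
(4,6): no bracket -> illegal
(5,5): no bracket -> illegal
(5,6): flips 1 -> legal
(6,2): no bracket -> illegal
(6,3): no bracket -> illegal
(6,4): no bracket -> illegal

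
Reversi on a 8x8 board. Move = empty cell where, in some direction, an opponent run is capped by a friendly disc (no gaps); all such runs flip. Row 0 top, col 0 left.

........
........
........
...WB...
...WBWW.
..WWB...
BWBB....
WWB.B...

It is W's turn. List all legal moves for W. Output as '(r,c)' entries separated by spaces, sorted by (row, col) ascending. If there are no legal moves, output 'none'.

Answer: (2,3) (2,5) (3,5) (5,0) (5,5) (6,4) (6,5) (7,3)

Derivation:
(2,3): flips 1 -> legal
(2,4): no bracket -> illegal
(2,5): flips 1 -> legal
(3,5): flips 2 -> legal
(5,0): flips 1 -> legal
(5,1): no bracket -> illegal
(5,5): flips 2 -> legal
(6,4): flips 2 -> legal
(6,5): flips 1 -> legal
(7,3): flips 2 -> legal
(7,5): no bracket -> illegal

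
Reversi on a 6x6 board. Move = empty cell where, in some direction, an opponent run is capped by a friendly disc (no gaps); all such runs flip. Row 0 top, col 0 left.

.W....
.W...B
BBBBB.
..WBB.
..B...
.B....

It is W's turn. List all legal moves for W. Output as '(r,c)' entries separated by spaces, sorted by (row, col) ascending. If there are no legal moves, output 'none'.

(0,4): no bracket -> illegal
(0,5): no bracket -> illegal
(1,0): flips 1 -> legal
(1,2): flips 1 -> legal
(1,3): no bracket -> illegal
(1,4): flips 1 -> legal
(2,5): no bracket -> illegal
(3,0): no bracket -> illegal
(3,1): flips 1 -> legal
(3,5): flips 2 -> legal
(4,0): no bracket -> illegal
(4,1): no bracket -> illegal
(4,3): no bracket -> illegal
(4,4): flips 2 -> legal
(4,5): no bracket -> illegal
(5,0): no bracket -> illegal
(5,2): flips 1 -> legal
(5,3): no bracket -> illegal

Answer: (1,0) (1,2) (1,4) (3,1) (3,5) (4,4) (5,2)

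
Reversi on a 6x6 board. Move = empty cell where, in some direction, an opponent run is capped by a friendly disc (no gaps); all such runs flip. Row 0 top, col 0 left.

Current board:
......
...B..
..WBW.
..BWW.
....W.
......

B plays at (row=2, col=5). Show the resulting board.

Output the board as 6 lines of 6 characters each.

Place B at (2,5); scan 8 dirs for brackets.
Dir NW: first cell '.' (not opp) -> no flip
Dir N: first cell '.' (not opp) -> no flip
Dir NE: edge -> no flip
Dir W: opp run (2,4) capped by B -> flip
Dir E: edge -> no flip
Dir SW: opp run (3,4), next='.' -> no flip
Dir S: first cell '.' (not opp) -> no flip
Dir SE: edge -> no flip
All flips: (2,4)

Answer: ......
...B..
..WBBB
..BWW.
....W.
......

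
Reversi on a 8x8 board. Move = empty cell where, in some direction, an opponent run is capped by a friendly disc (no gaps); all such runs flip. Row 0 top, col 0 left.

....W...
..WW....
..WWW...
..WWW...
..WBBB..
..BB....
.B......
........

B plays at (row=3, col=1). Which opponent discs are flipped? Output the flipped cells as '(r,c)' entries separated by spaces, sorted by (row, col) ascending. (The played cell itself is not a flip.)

Dir NW: first cell '.' (not opp) -> no flip
Dir N: first cell '.' (not opp) -> no flip
Dir NE: opp run (2,2) (1,3) (0,4), next=edge -> no flip
Dir W: first cell '.' (not opp) -> no flip
Dir E: opp run (3,2) (3,3) (3,4), next='.' -> no flip
Dir SW: first cell '.' (not opp) -> no flip
Dir S: first cell '.' (not opp) -> no flip
Dir SE: opp run (4,2) capped by B -> flip

Answer: (4,2)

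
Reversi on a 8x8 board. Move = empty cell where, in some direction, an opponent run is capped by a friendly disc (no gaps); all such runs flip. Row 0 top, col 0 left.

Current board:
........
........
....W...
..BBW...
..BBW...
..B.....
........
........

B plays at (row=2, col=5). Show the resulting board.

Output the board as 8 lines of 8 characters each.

Place B at (2,5); scan 8 dirs for brackets.
Dir NW: first cell '.' (not opp) -> no flip
Dir N: first cell '.' (not opp) -> no flip
Dir NE: first cell '.' (not opp) -> no flip
Dir W: opp run (2,4), next='.' -> no flip
Dir E: first cell '.' (not opp) -> no flip
Dir SW: opp run (3,4) capped by B -> flip
Dir S: first cell '.' (not opp) -> no flip
Dir SE: first cell '.' (not opp) -> no flip
All flips: (3,4)

Answer: ........
........
....WB..
..BBB...
..BBW...
..B.....
........
........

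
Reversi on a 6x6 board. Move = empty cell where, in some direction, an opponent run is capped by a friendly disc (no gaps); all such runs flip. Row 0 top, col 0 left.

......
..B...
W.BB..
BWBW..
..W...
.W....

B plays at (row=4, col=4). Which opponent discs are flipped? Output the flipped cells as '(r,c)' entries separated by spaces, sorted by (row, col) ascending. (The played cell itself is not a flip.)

Dir NW: opp run (3,3) capped by B -> flip
Dir N: first cell '.' (not opp) -> no flip
Dir NE: first cell '.' (not opp) -> no flip
Dir W: first cell '.' (not opp) -> no flip
Dir E: first cell '.' (not opp) -> no flip
Dir SW: first cell '.' (not opp) -> no flip
Dir S: first cell '.' (not opp) -> no flip
Dir SE: first cell '.' (not opp) -> no flip

Answer: (3,3)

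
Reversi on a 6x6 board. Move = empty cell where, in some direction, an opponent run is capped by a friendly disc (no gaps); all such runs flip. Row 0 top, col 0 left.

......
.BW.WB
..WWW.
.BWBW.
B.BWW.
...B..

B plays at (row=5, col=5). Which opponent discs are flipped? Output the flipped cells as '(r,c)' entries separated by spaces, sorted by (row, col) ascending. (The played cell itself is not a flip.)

Dir NW: opp run (4,4) capped by B -> flip
Dir N: first cell '.' (not opp) -> no flip
Dir NE: edge -> no flip
Dir W: first cell '.' (not opp) -> no flip
Dir E: edge -> no flip
Dir SW: edge -> no flip
Dir S: edge -> no flip
Dir SE: edge -> no flip

Answer: (4,4)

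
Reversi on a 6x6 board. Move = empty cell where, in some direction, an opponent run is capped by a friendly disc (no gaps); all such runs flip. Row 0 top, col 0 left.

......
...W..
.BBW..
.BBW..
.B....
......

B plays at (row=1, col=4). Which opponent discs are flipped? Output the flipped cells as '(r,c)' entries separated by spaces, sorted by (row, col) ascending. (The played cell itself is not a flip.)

Answer: (2,3)

Derivation:
Dir NW: first cell '.' (not opp) -> no flip
Dir N: first cell '.' (not opp) -> no flip
Dir NE: first cell '.' (not opp) -> no flip
Dir W: opp run (1,3), next='.' -> no flip
Dir E: first cell '.' (not opp) -> no flip
Dir SW: opp run (2,3) capped by B -> flip
Dir S: first cell '.' (not opp) -> no flip
Dir SE: first cell '.' (not opp) -> no flip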